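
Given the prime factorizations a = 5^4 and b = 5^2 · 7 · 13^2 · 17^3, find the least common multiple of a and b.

max exponent per prime: 5^4 · 7 · 13^2 · 17^3 = 3632549375

3632549375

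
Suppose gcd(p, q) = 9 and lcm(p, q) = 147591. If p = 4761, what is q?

279

p·q = gcd·lcm = 9·147591 = 1328319, so q = 1328319/4761 = 279.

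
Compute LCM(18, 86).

774

18 = 2 · 3²; 86 = 2 · 43
max exponents: 2 · 3² · 43 = 774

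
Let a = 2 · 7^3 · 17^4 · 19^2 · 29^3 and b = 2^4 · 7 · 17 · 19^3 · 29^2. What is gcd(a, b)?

72257038

min exponent per shared prime: 2 · 7 · 17 · 19^2 · 29^2 = 72257038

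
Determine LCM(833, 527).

25823

gcd first: 833 = 1·527 + 306; 527 = 1·306 + 221; 306 = 1·221 + 85; 221 = 2·85 + 51; 85 = 1·51 + 34; 51 = 1·34 + 17; 34 = 2·17 + 0 → gcd = 17
lcm = 833·527/gcd = 438991/17 = 25823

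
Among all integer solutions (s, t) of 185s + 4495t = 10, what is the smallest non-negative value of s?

gcd(185, 4495) = 5 (Euclid: 4495 = 24·185 + 55; 185 = 3·55 + 20; 55 = 2·20 + 15; 20 = 1·15 + 5; 15 = 3·5 + 0), and 5 | 10.
Extended Euclid: 185·(243) + 4495·(-10) = 5. Scale by 2: s₀ = 486.
General solution s = s₀ + 899k; reducing mod 899 gives s = 486 (and t = -20).

486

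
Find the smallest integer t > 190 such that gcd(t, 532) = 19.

gcd(t, 532) = 19 forces 19 | t; write t = 19s. Then gcd(19s, 19·28) = 19·gcd(s, 28), so need gcd(s, 28) = 1.
19s > 190 gives s ≥ 11. The least s ≥ 11 coprime to 28 is 11, so t = 19·11 = 209.

209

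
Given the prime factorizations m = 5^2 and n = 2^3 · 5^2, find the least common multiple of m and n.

max exponent per prime: 2^3 · 5^2 = 200

200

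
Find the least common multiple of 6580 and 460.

151340

6580 = 2² · 5 · 7 · 47; 460 = 2² · 5 · 23
max exponents: 2² · 5 · 7 · 23 · 47 = 151340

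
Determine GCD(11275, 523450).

25

Euclid: 523450 = 46·11275 + 4800; 11275 = 2·4800 + 1675; 4800 = 2·1675 + 1450; 1675 = 1·1450 + 225; 1450 = 6·225 + 100; 225 = 2·100 + 25; 100 = 4·25 + 0. Last nonzero remainder: 25.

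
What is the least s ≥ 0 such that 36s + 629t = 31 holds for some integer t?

Reduce mod 629: 36s ≡ 31 (mod 629). With g = gcd(36, 629) = 1 dividing 31, divide through: 36s ≡ 31 (mod 629).
Since gcd(36, 629) = 1, s ≡ 31·(36)⁻¹ ≡ 228 (mod 629). Smallest non-negative: 228.

228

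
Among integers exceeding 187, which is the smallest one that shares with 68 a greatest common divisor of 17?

221

68 = 17·4. Any k with gcd(k, 68) = 17 is a multiple of 17, say 17s, with s coprime to 4.
Need s > 187/17, so s ≥ 12. First s ≥ 12 with gcd(s, 4) = 1 is s = 13. Thus k = 17·13 = 221.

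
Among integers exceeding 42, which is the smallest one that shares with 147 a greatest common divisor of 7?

56

gcd(k, 147) = 7 forces 7 | k; write k = 7s. Then gcd(7s, 7·21) = 7·gcd(s, 21), so need gcd(s, 21) = 1.
7s > 42 gives s ≥ 7. The least s ≥ 7 coprime to 21 is 8, so k = 7·8 = 56.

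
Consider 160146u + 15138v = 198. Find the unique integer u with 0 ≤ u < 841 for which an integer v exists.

Reduce mod 15138: 160146u ≡ 198 (mod 15138). With g = gcd(160146, 15138) = 18 dividing 198, divide through: 8897u ≡ 11 (mod 841).
Since gcd(8897, 841) = 1, u ≡ 11·(8897)⁻¹ ≡ 525 (mod 841). Smallest non-negative: 525.

525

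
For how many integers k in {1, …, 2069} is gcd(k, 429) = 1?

1158

429 = 3·11·13. Inclusion–exclusion on these primes:
2069 − ⌊2069/3⌋ − ⌊2069/11⌋ − ⌊2069/13⌋ + ⌊2069/33⌋ + ⌊2069/39⌋ + ⌊2069/143⌋ − ⌊2069/429⌋ = 1158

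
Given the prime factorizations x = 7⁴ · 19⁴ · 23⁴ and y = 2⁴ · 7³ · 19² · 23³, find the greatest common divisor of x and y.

min exponent per shared prime: 7³ · 19² · 23³ = 1506554441

1506554441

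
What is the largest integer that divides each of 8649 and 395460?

9

8649 = 3² · 31²
395460 = 2² · 3² · 5 · 13³
Common: 3² = 9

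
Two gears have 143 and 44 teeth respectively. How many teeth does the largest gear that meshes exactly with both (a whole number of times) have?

11

143 = 11 · 13
44 = 2² · 11
Common: 11 = 11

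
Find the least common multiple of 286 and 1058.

151294

gcd first: 1058 = 3·286 + 200; 286 = 1·200 + 86; 200 = 2·86 + 28; 86 = 3·28 + 2; 28 = 14·2 + 0 → gcd = 2
lcm = 286·1058/gcd = 302588/2 = 151294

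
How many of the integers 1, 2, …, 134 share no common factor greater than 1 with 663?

Prime factors of 663: 3, 13, 17. Count integers ≤ 134 divisible by none of them.
By inclusion–exclusion: 134 − ⌊134/3⌋ − ⌊134/13⌋ − ⌊134/17⌋ + ⌊134/39⌋ + ⌊134/51⌋ + ⌊134/221⌋ − ⌊134/663⌋ = 78.

78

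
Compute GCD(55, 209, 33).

55 = 5 · 11; 209 = 11 · 19; 33 = 3 · 11
gcd takes min exponent of each prime: 11 = 11

11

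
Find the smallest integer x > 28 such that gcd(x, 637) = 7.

35

Multiples of 7 above 28: 7·5, 7·6, … . Need the cofactor coprime to 637/7 = 91.
Checking s = 5, 6, … the first with gcd(s, 91) = 1 is s = 5, giving 35.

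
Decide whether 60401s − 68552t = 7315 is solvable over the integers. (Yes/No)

By Bézout, 60401s − 68552t = 7315 has integer solutions iff gcd(60401, 68552) | 7315.
Euclid: 68552 = 1·60401 + 8151; 60401 = 7·8151 + 3344; 8151 = 2·3344 + 1463; 3344 = 2·1463 + 418; 1463 = 3·418 + 209; 418 = 2·209 + 0. gcd = 209; 7315 mod 209 = 0. Yes.

Yes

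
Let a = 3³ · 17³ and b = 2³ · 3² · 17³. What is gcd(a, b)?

min exponent per shared prime: 3² · 17³ = 44217

44217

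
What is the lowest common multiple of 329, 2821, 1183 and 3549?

lcm(329, 2821) = 329·2821/gcd = 928109/7 = 132587
lcm(132587, 1183) = 132587·1183/gcd = 156850421/91 = 1723631
lcm(1723631, 3549) = 1723631·3549/gcd = 6117166419/1183 = 5170893

5170893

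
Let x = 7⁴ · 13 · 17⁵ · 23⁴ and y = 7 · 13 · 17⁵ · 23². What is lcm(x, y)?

12401992470029981

max exponent per prime: 7⁴ · 13 · 17⁵ · 23⁴ = 12401992470029981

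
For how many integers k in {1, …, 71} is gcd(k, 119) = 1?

57

119 = 7·17. Inclusion–exclusion on these primes:
71 − ⌊71/7⌋ − ⌊71/17⌋ + ⌊71/119⌋ = 57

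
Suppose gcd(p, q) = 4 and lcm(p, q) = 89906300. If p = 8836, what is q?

40700

p·q = gcd·lcm = 4·89906300 = 359625200, so q = 359625200/8836 = 40700.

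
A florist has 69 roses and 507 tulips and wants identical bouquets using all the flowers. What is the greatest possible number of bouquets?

69 = 3 · 23
507 = 3 · 13²
Common: 3 = 3

3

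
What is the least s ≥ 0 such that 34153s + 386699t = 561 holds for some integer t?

17165

gcd(34153, 386699) = 17 (Euclid: 386699 = 11·34153 + 11016; 34153 = 3·11016 + 1105; 11016 = 9·1105 + 1071; 1105 = 1·1071 + 34; 1071 = 31·34 + 17; 34 = 2·17 + 0), and 17 | 561.
Extended Euclid: 34153·(-11198) + 386699·(989) = 17. Scale by 33: s₀ = -369534.
General solution s = s₀ + 22747k; reducing mod 22747 gives s = 17165 (and t = -1516).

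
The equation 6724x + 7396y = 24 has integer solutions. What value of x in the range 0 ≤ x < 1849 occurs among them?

66

gcd(6724, 7396) = 4 (Euclid: 7396 = 1·6724 + 672; 6724 = 10·672 + 4; 672 = 168·4 + 0), and 4 | 24.
Extended Euclid: 6724·(11) + 7396·(-10) = 4. Scale by 6: x₀ = 66.
General solution x = x₀ + 1849t; reducing mod 1849 gives x = 66 (and y = -60).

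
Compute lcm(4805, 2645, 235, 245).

lcm(4805, 2645) = 4805·2645/gcd = 12709225/5 = 2541845
lcm(2541845, 235) = 2541845·235/gcd = 597333575/5 = 119466715
lcm(119466715, 245) = 119466715·245/gcd = 29269345175/5 = 5853869035

5853869035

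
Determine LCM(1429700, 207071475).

gcd first: 207071475 = 144·1429700 + 1194675; 1429700 = 1·1194675 + 235025; 1194675 = 5·235025 + 19550; 235025 = 12·19550 + 425; 19550 = 46·425 + 0 → gcd = 425
lcm = 1429700·207071475/gcd = 296050087807500/425 = 696588441900

696588441900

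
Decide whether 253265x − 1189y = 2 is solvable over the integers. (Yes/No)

gcd(253265, 1189): 253265 = 213·1189 + 8; 1189 = 148·8 + 5; 8 = 1·5 + 3; 5 = 1·3 + 2; 3 = 1·2 + 1; 2 = 2·1 + 0 → 1
1 divides 2, so a solution exists.

Yes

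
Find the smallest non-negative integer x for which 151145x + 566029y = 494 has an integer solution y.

Euclid: 566029 = 3·151145 + 112594; 151145 = 1·112594 + 38551; 112594 = 2·38551 + 35492; 38551 = 1·35492 + 3059; 35492 = 11·3059 + 1843; 3059 = 1·1843 + 1216; 1843 = 1·1216 + 627; 1216 = 1·627 + 589; 627 = 1·589 + 38; 589 = 15·38 + 19; 38 = 2·19 + 0 → gcd = 19; 494 = 19·26.
Back-substitution yields 151145·(14433) + 566029·(-3854) = 19, so one solution is x = 14433·26 = 375258, y = -3854·26 = -100204.
Solutions in x differ by 566029/19 = 29791; the one in [0, 29791) is 375258 mod 29791 = 17766.

17766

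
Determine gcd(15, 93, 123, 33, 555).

15 = 3 · 5; 93 = 3 · 31; 123 = 3 · 41; 33 = 3 · 11; 555 = 3 · 5 · 37
gcd takes min exponent of each prime: 3 = 3

3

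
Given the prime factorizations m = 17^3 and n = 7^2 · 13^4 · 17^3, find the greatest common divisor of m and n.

4913

min exponent per shared prime: 17^3 = 4913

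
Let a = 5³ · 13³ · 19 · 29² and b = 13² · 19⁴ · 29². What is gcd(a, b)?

min exponent per shared prime: 13² · 19 · 29² = 2700451

2700451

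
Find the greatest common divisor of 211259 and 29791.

1

Euclid: 211259 = 7·29791 + 2722; 29791 = 10·2722 + 2571; 2722 = 1·2571 + 151; 2571 = 17·151 + 4; 151 = 37·4 + 3; 4 = 1·3 + 1; 3 = 3·1 + 0. Last nonzero remainder: 1.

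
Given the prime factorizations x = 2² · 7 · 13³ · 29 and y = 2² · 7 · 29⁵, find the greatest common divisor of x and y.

min exponent per shared prime: 2² · 7 · 29 = 812

812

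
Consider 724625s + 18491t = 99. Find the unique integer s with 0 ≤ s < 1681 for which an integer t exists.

Euclid: 724625 = 39·18491 + 3476; 18491 = 5·3476 + 1111; 3476 = 3·1111 + 143; 1111 = 7·143 + 110; 143 = 1·110 + 33; 110 = 3·33 + 11; 33 = 3·11 + 0 → gcd = 11; 99 = 11·9.
Back-substitution yields 724625·(-516) + 18491·(20221) = 11, so one solution is s = -516·9 = -4644, t = 20221·9 = 181989.
Solutions in s differ by 18491/11 = 1681; the one in [0, 1681) is -4644 mod 1681 = 399.

399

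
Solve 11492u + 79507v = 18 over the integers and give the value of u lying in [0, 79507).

51930

Reduce mod 79507: 11492u ≡ 18 (mod 79507). With g = gcd(11492, 79507) = 1 dividing 18, divide through: 11492u ≡ 18 (mod 79507).
Since gcd(11492, 79507) = 1, u ≡ 18·(11492)⁻¹ ≡ 51930 (mod 79507). Smallest non-negative: 51930.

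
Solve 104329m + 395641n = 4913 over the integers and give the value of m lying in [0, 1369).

512

Euclid: 395641 = 3·104329 + 82654; 104329 = 1·82654 + 21675; 82654 = 3·21675 + 17629; 21675 = 1·17629 + 4046; 17629 = 4·4046 + 1445; 4046 = 2·1445 + 1156; 1445 = 1·1156 + 289; 1156 = 4·289 + 0 → gcd = 289; 4913 = 289·17.
Back-substitution yields 104329·(-292) + 395641·(77) = 289, so one solution is m = -292·17 = -4964, n = 77·17 = 1309.
Solutions in m differ by 395641/289 = 1369; the one in [0, 1369) is -4964 mod 1369 = 512.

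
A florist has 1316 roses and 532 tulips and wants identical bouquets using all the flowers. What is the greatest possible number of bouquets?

28

1316 = 2² · 7 · 47
532 = 2² · 7 · 19
Common: 2² · 7 = 28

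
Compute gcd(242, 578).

Euclid: 578 = 2·242 + 94; 242 = 2·94 + 54; 94 = 1·54 + 40; 54 = 1·40 + 14; 40 = 2·14 + 12; 14 = 1·12 + 2; 12 = 6·2 + 0. Last nonzero remainder: 2.

2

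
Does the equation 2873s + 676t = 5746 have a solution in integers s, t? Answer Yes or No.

By Bézout, 2873s + 676t = 5746 has integer solutions iff gcd(2873, 676) | 5746.
Euclid: 2873 = 4·676 + 169; 676 = 4·169 + 0. gcd = 169; 5746 mod 169 = 0. Yes.

Yes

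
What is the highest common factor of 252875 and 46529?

2023

Euclid: 252875 = 5·46529 + 20230; 46529 = 2·20230 + 6069; 20230 = 3·6069 + 2023; 6069 = 3·2023 + 0. Last nonzero remainder: 2023.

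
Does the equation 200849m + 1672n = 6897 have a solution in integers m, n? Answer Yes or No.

Yes

gcd(200849, 1672): 200849 = 120·1672 + 209; 1672 = 8·209 + 0 → 209
209 divides 6897, so a solution exists.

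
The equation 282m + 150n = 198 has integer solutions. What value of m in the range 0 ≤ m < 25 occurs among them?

14

Euclid: 282 = 1·150 + 132; 150 = 1·132 + 18; 132 = 7·18 + 6; 18 = 3·6 + 0 → gcd = 6; 198 = 6·33.
Back-substitution yields 282·(8) + 150·(-15) = 6, so one solution is m = 8·33 = 264, n = -15·33 = -495.
Solutions in m differ by 150/6 = 25; the one in [0, 25) is 264 mod 25 = 14.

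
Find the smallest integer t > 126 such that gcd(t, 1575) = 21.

gcd(t, 1575) = 21 forces 21 | t; write t = 21s. Then gcd(21s, 21·75) = 21·gcd(s, 75), so need gcd(s, 75) = 1.
21s > 126 gives s ≥ 7. The least s ≥ 7 coprime to 75 is 7, so t = 21·7 = 147.

147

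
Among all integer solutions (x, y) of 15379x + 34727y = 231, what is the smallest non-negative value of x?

2651

Euclid: 34727 = 2·15379 + 3969; 15379 = 3·3969 + 3472; 3969 = 1·3472 + 497; 3472 = 6·497 + 490; 497 = 1·490 + 7; 490 = 70·7 + 0 → gcd = 7; 231 = 7·33.
Back-substitution yields 15379·(-70) + 34727·(31) = 7, so one solution is x = -70·33 = -2310, y = 31·33 = 1023.
Solutions in x differ by 34727/7 = 4961; the one in [0, 4961) is -2310 mod 4961 = 2651.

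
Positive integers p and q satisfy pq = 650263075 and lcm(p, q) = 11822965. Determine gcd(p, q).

55

From gcd × lcm = pq: gcd = 650263075 / 11822965 = 55.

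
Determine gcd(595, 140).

595 = 5 · 7 · 17
140 = 2² · 5 · 7
Common: 5 · 7 = 35

35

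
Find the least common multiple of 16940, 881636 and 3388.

533389780

lcm(16940, 881636) = 16940·881636/gcd = 14934913840/28 = 533389780
lcm(533389780, 3388) = 533389780·3388/gcd = 1807124574640/3388 = 533389780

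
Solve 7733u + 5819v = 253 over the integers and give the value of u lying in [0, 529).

368

gcd(7733, 5819) = 11 (Euclid: 7733 = 1·5819 + 1914; 5819 = 3·1914 + 77; 1914 = 24·77 + 66; 77 = 1·66 + 11; 66 = 6·11 + 0), and 11 | 253.
Extended Euclid: 7733·(-76) + 5819·(101) = 11. Scale by 23: u₀ = -1748.
General solution u = u₀ + 529t; reducing mod 529 gives u = 368 (and v = -489).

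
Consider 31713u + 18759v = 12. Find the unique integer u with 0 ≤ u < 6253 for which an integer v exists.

3629

Euclid: 31713 = 1·18759 + 12954; 18759 = 1·12954 + 5805; 12954 = 2·5805 + 1344; 5805 = 4·1344 + 429; 1344 = 3·429 + 57; 429 = 7·57 + 30; 57 = 1·30 + 27; 30 = 1·27 + 3; 27 = 9·3 + 0 → gcd = 3; 12 = 3·4.
Back-substitution yields 31713·(-656) + 18759·(1109) = 3, so one solution is u = -656·4 = -2624, v = 1109·4 = 4436.
Solutions in u differ by 18759/3 = 6253; the one in [0, 6253) is -2624 mod 6253 = 3629.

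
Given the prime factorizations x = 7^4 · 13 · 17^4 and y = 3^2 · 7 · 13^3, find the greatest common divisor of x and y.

91

min exponent per shared prime: 7 · 13 = 91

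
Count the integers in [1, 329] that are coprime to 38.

Prime factors of 38: 2, 19. Count integers ≤ 329 divisible by none of them.
By inclusion–exclusion: 329 − ⌊329/2⌋ − ⌊329/19⌋ + ⌊329/38⌋ = 156.

156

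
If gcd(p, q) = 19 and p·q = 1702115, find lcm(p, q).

89585

For any two positive integers, gcd × lcm equals their product. Hence lcm = 1702115 / 19 = 89585.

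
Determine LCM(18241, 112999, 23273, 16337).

18241 = 17 · 29 · 37; 112999 = 17³ · 23; 23273 = 17 · 37²; 16337 = 17 · 31²
lcm takes max exponent of each prime: 17³ · 23 · 29 · 31² · 37² = 4311212540339

4311212540339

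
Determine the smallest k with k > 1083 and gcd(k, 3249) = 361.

3249 = 361·9. Any k with gcd(k, 3249) = 361 is a multiple of 361, say 361s, with s coprime to 9.
Need s > 1083/361, so s ≥ 4. First s ≥ 4 with gcd(s, 9) = 1 is s = 4. Thus k = 361·4 = 1444.

1444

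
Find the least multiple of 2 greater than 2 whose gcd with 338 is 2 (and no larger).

4

338 = 2·169. Any k with gcd(k, 338) = 2 is a multiple of 2, say 2s, with s coprime to 169.
Need s > 2/2, so s ≥ 2. First s ≥ 2 with gcd(s, 169) = 1 is s = 2. Thus k = 2·2 = 4.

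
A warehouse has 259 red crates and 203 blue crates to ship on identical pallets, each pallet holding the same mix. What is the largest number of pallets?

7

259 = 7 · 37
203 = 7 · 29
Common: 7 = 7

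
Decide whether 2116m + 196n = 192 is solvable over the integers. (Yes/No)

Yes

gcd(2116, 196): 2116 = 10·196 + 156; 196 = 1·156 + 40; 156 = 3·40 + 36; 40 = 1·36 + 4; 36 = 9·4 + 0 → 4
4 divides 192, so a solution exists.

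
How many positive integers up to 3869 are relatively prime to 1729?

Prime factors of 1729: 7, 13, 19. Count integers ≤ 3869 divisible by none of them.
By inclusion–exclusion: 3869 − ⌊3869/7⌋ − ⌊3869/13⌋ − ⌊3869/19⌋ + ⌊3869/91⌋ + ⌊3869/133⌋ + ⌊3869/247⌋ − ⌊3869/1729⌋ = 2901.

2901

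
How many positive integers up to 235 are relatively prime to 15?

15 = 3·5. Inclusion–exclusion on these primes:
235 − ⌊235/3⌋ − ⌊235/5⌋ + ⌊235/15⌋ = 125

125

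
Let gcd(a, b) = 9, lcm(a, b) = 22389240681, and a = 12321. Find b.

16354449

a·b = gcd·lcm = 9·22389240681 = 201503166129, so b = 201503166129/12321 = 16354449.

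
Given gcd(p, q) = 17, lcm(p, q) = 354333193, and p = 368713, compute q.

16337

p·q = gcd·lcm = 17·354333193 = 6023664281, so q = 6023664281/368713 = 16337.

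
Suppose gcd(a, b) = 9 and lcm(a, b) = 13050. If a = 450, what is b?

Using ab = gcd(a,b)·lcm(a,b) = 9·13050 = 117450, we get b = 117450/450 = 261.

261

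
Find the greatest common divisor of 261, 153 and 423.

9

gcd(261, 153): 261 = 1·153 + 108; 153 = 1·108 + 45; 108 = 2·45 + 18; 45 = 2·18 + 9; 18 = 2·9 + 0 → 9
gcd(9, 423): 423 = 47·9 + 0 → 9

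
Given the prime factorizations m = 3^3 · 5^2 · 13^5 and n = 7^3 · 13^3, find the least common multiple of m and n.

max exponent per prime: 3^3 · 5^2 · 7^3 · 13^5 = 85963611825

85963611825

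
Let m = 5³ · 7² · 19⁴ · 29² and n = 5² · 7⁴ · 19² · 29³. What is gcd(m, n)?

min exponent per shared prime: 5² · 7² · 19² · 29² = 371911225

371911225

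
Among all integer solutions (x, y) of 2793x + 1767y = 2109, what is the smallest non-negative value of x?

gcd(2793, 1767) = 57 (Euclid: 2793 = 1·1767 + 1026; 1767 = 1·1026 + 741; 1026 = 1·741 + 285; 741 = 2·285 + 171; 285 = 1·171 + 114; 171 = 1·114 + 57; 114 = 2·57 + 0), and 57 | 2109.
Extended Euclid: 2793·(-12) + 1767·(19) = 57. Scale by 37: x₀ = -444.
General solution x = x₀ + 31t; reducing mod 31 gives x = 21 (and y = -32).

21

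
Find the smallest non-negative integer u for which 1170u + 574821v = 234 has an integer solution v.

2948

gcd(1170, 574821) = 117 (Euclid: 574821 = 491·1170 + 351; 1170 = 3·351 + 117; 351 = 3·117 + 0), and 117 | 234.
Extended Euclid: 1170·(1474) + 574821·(-3) = 117. Scale by 2: u₀ = 2948.
General solution u = u₀ + 4913t; reducing mod 4913 gives u = 2948 (and v = -6).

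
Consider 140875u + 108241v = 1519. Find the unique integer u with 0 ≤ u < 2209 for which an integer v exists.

gcd(140875, 108241) = 49 (Euclid: 140875 = 1·108241 + 32634; 108241 = 3·32634 + 10339; 32634 = 3·10339 + 1617; 10339 = 6·1617 + 637; 1617 = 2·637 + 343; 637 = 1·343 + 294; 343 = 1·294 + 49; 294 = 6·49 + 0), and 49 | 1519.
Extended Euclid: 140875·(335) + 108241·(-436) = 49. Scale by 31: u₀ = 10385.
General solution u = u₀ + 2209t; reducing mod 2209 gives u = 1549 (and v = -2016).

1549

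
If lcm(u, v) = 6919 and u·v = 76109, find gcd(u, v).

11

gcd·lcm = product, so gcd = 76109/6919 = 11.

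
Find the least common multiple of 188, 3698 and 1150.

188 = 2² · 47; 3698 = 2 · 43²; 1150 = 2 · 5² · 23
lcm takes max exponent of each prime: 2² · 5² · 23 · 43² · 47 = 199876900

199876900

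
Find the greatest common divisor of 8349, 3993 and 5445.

8349 = 3 · 11² · 23; 3993 = 3 · 11³; 5445 = 3² · 5 · 11²
gcd takes min exponent of each prime: 3 · 11² = 363

363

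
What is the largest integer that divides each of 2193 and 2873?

Euclid: 2873 = 1·2193 + 680; 2193 = 3·680 + 153; 680 = 4·153 + 68; 153 = 2·68 + 17; 68 = 4·17 + 0. Last nonzero remainder: 17.

17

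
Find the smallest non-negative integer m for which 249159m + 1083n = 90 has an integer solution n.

17

Reduce mod 1083: 249159m ≡ 90 (mod 1083). With g = gcd(249159, 1083) = 3 dividing 90, divide through: 83053m ≡ 30 (mod 361).
Since gcd(83053, 361) = 1, m ≡ 30·(83053)⁻¹ ≡ 17 (mod 361). Smallest non-negative: 17.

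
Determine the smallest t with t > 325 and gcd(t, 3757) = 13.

338

gcd(t, 3757) = 13 forces 13 | t; write t = 13s. Then gcd(13s, 13·289) = 13·gcd(s, 289), so need gcd(s, 289) = 1.
13s > 325 gives s ≥ 26. The least s ≥ 26 coprime to 289 is 26, so t = 13·26 = 338.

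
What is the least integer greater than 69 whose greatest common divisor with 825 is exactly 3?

72

Multiples of 3 above 69: 3·24, 3·25, … . Need the cofactor coprime to 825/3 = 275.
Checking s = 24, 25, … the first with gcd(s, 275) = 1 is s = 24, giving 72.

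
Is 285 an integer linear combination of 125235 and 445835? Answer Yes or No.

gcd(125235, 445835): 445835 = 3·125235 + 70130; 125235 = 1·70130 + 55105; 70130 = 1·55105 + 15025; 55105 = 3·15025 + 10030; 15025 = 1·10030 + 4995; 10030 = 2·4995 + 40; 4995 = 124·40 + 35; 40 = 1·35 + 5; 35 = 7·5 + 0 → 5
5 divides 285, so a solution exists.

Yes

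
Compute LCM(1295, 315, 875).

291375

1295 = 5 · 7 · 37; 315 = 3² · 5 · 7; 875 = 5³ · 7
lcm takes max exponent of each prime: 3² · 5³ · 7 · 37 = 291375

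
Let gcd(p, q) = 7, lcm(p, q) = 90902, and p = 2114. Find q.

Using pq = gcd(p,q)·lcm(p,q) = 7·90902 = 636314, we get q = 636314/2114 = 301.

301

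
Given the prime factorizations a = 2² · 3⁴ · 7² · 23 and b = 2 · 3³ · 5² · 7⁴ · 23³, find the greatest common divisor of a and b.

min exponent per shared prime: 2 · 3³ · 7² · 23 = 60858

60858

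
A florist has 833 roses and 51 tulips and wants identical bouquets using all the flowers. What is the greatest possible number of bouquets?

17

833 = 7² · 17
51 = 3 · 17
Common: 17 = 17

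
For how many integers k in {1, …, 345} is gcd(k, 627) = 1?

198

627 = 3·11·19. Inclusion–exclusion on these primes:
345 − ⌊345/3⌋ − ⌊345/11⌋ − ⌊345/19⌋ + ⌊345/33⌋ + ⌊345/57⌋ + ⌊345/209⌋ − ⌊345/627⌋ = 198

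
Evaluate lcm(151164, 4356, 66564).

33819770556

151164 = 2² · 3² · 13 · 17 · 19; 4356 = 2² · 3² · 11²; 66564 = 2² · 3² · 43²
lcm takes max exponent of each prime: 2² · 3² · 11² · 13 · 17 · 19 · 43² = 33819770556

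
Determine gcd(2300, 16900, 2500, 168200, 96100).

gcd(2300, 16900): 16900 = 7·2300 + 800; 2300 = 2·800 + 700; 800 = 1·700 + 100; 700 = 7·100 + 0 → 100
gcd(100, 2500): 2500 = 25·100 + 0 → 100
gcd(100, 168200): 168200 = 1682·100 + 0 → 100
gcd(100, 96100): 96100 = 961·100 + 0 → 100

100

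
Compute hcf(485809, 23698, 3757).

289

485809 = 17² · 41²; 23698 = 2 · 17² · 41; 3757 = 13 · 17²
gcd takes min exponent of each prime: 17² = 289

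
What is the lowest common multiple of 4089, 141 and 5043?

4089 = 3 · 29 · 47; 141 = 3 · 47; 5043 = 3 · 41²
lcm takes max exponent of each prime: 3 · 29 · 41² · 47 = 6873609

6873609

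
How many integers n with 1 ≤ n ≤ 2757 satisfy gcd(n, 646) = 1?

1229

Prime factors of 646: 2, 17, 19. Count integers ≤ 2757 divisible by none of them.
By inclusion–exclusion: 2757 − ⌊2757/2⌋ − ⌊2757/17⌋ − ⌊2757/19⌋ + ⌊2757/34⌋ + ⌊2757/38⌋ + ⌊2757/323⌋ − ⌊2757/646⌋ = 1229.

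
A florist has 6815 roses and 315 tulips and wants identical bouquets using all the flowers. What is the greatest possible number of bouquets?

5

Euclid: 6815 = 21·315 + 200; 315 = 1·200 + 115; 200 = 1·115 + 85; 115 = 1·85 + 30; 85 = 2·30 + 25; 30 = 1·25 + 5; 25 = 5·5 + 0. Last nonzero remainder: 5.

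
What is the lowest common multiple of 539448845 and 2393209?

26432993405

gcd first: 539448845 = 225·2393209 + 976820; 2393209 = 2·976820 + 439569; 976820 = 2·439569 + 97682; 439569 = 4·97682 + 48841; 97682 = 2·48841 + 0 → gcd = 48841
lcm = 539448845·2393209/gcd = 1291013830893605/48841 = 26432993405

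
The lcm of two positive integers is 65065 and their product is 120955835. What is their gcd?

gcd·lcm = product, so gcd = 120955835/65065 = 1859.

1859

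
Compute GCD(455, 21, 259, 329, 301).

gcd(455, 21): 455 = 21·21 + 14; 21 = 1·14 + 7; 14 = 2·7 + 0 → 7
gcd(7, 259): 259 = 37·7 + 0 → 7
gcd(7, 329): 329 = 47·7 + 0 → 7
gcd(7, 301): 301 = 43·7 + 0 → 7

7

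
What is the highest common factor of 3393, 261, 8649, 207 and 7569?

9

3393 = 3² · 13 · 29; 261 = 3² · 29; 8649 = 3² · 31²; 207 = 3² · 23; 7569 = 3² · 29²
gcd takes min exponent of each prime: 3² = 9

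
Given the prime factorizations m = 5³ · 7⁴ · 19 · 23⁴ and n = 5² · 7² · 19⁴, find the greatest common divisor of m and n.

23275

min exponent per shared prime: 5² · 7² · 19 = 23275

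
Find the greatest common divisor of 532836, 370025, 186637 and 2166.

361

532836 = 2² · 3² · 19² · 41; 370025 = 5² · 19² · 41; 186637 = 11 · 19² · 47; 2166 = 2 · 3 · 19²
gcd takes min exponent of each prime: 19² = 361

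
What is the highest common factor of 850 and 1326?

850 = 2 · 5² · 17
1326 = 2 · 3 · 13 · 17
Common: 2 · 17 = 34

34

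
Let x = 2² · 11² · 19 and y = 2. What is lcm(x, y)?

max exponent per prime: 2² · 11² · 19 = 9196

9196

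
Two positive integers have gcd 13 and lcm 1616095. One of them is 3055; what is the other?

6877

Using pq = gcd(p,q)·lcm(p,q) = 13·1616095 = 21009235, we get q = 21009235/3055 = 6877.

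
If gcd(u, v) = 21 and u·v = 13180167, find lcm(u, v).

gcd·lcm = product, so lcm = 13180167/21 = 627627.

627627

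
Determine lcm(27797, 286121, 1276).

27797 = 7 · 11 · 19²; 286121 = 11 · 19 · 37²; 1276 = 2² · 11 · 29
lcm takes max exponent of each prime: 2² · 7 · 11 · 19² · 29 · 37² = 4414274788

4414274788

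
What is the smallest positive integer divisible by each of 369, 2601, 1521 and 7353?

369 = 3² · 41; 2601 = 3² · 17²; 1521 = 3² · 13²; 7353 = 3² · 19 · 43
lcm takes max exponent of each prime: 3² · 13² · 17² · 19 · 41 · 43 = 14724242793

14724242793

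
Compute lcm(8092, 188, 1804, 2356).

101028887036

8092 = 2² · 7 · 17²; 188 = 2² · 47; 1804 = 2² · 11 · 41; 2356 = 2² · 19 · 31
lcm takes max exponent of each prime: 2² · 7 · 11 · 17² · 19 · 31 · 41 · 47 = 101028887036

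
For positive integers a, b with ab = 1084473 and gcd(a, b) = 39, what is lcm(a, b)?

For any two positive integers, gcd × lcm equals their product. Hence lcm = 1084473 / 39 = 27807.

27807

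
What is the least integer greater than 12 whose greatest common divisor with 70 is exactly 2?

gcd(a, 70) = 2 forces 2 | a; write a = 2s. Then gcd(2s, 2·35) = 2·gcd(s, 35), so need gcd(s, 35) = 1.
2s > 12 gives s ≥ 7. The least s ≥ 7 coprime to 35 is 8, so a = 2·8 = 16.

16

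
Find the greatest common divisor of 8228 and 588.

8228 = 2² · 11² · 17
588 = 2² · 3 · 7²
Common: 2² = 4

4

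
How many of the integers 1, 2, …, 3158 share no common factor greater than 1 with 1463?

2331

Prime factors of 1463: 7, 11, 19. Count integers ≤ 3158 divisible by none of them.
By inclusion–exclusion: 3158 − ⌊3158/7⌋ − ⌊3158/11⌋ − ⌊3158/19⌋ + ⌊3158/77⌋ + ⌊3158/133⌋ + ⌊3158/209⌋ − ⌊3158/1463⌋ = 2331.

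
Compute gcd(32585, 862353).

19

32585 = 5 · 7³ · 19
862353 = 3³ · 19 · 41²
Common: 19 = 19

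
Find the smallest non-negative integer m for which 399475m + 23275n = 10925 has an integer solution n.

Euclid: 399475 = 17·23275 + 3800; 23275 = 6·3800 + 475; 3800 = 8·475 + 0 → gcd = 475; 10925 = 475·23.
Back-substitution yields 399475·(-6) + 23275·(103) = 475, so one solution is m = -6·23 = -138, n = 103·23 = 2369.
Solutions in m differ by 23275/475 = 49; the one in [0, 49) is -138 mod 49 = 9.

9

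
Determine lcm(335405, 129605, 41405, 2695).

335405 = 5 · 7² · 37²; 129605 = 5 · 7² · 23²; 41405 = 5 · 7² · 13²; 2695 = 5 · 7² · 11
lcm takes max exponent of each prime: 5 · 7² · 11 · 13² · 23² · 37² = 329840966455

329840966455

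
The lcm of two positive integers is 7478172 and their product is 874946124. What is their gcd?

gcd·lcm = product, so gcd = 874946124/7478172 = 117.

117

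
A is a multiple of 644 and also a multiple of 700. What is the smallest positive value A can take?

gcd first: 700 = 1·644 + 56; 644 = 11·56 + 28; 56 = 2·28 + 0 → gcd = 28
lcm = 644·700/gcd = 450800/28 = 16100

16100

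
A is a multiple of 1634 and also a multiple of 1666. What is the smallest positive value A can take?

gcd first: 1666 = 1·1634 + 32; 1634 = 51·32 + 2; 32 = 16·2 + 0 → gcd = 2
lcm = 1634·1666/gcd = 2722244/2 = 1361122

1361122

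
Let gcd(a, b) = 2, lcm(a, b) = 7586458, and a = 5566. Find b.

Using ab = gcd(a,b)·lcm(a,b) = 2·7586458 = 15172916, we get b = 15172916/5566 = 2726.

2726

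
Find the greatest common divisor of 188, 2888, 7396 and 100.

gcd(188, 2888): 2888 = 15·188 + 68; 188 = 2·68 + 52; 68 = 1·52 + 16; 52 = 3·16 + 4; 16 = 4·4 + 0 → 4
gcd(4, 7396): 7396 = 1849·4 + 0 → 4
gcd(4, 100): 100 = 25·4 + 0 → 4

4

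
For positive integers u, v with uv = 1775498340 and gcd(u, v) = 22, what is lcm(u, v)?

80704470

gcd·lcm = product, so lcm = 1775498340/22 = 80704470.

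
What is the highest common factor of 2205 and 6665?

2205 = 3² · 5 · 7²
6665 = 5 · 31 · 43
Common: 5 = 5

5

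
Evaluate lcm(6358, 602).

1913758

gcd first: 6358 = 10·602 + 338; 602 = 1·338 + 264; 338 = 1·264 + 74; 264 = 3·74 + 42; 74 = 1·42 + 32; 42 = 1·32 + 10; 32 = 3·10 + 2; 10 = 5·2 + 0 → gcd = 2
lcm = 6358·602/gcd = 3827516/2 = 1913758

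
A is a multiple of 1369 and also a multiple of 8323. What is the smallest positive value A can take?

1369 = 37²; 8323 = 7 · 29 · 41
max exponents: 7 · 29 · 37² · 41 = 11394187

11394187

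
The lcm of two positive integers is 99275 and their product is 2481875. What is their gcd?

25

gcd·lcm = product, so gcd = 2481875/99275 = 25.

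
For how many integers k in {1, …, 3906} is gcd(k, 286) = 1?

1639

286 = 2·11·13. Inclusion–exclusion on these primes:
3906 − ⌊3906/2⌋ − ⌊3906/11⌋ − ⌊3906/13⌋ + ⌊3906/22⌋ + ⌊3906/26⌋ + ⌊3906/143⌋ − ⌊3906/286⌋ = 1639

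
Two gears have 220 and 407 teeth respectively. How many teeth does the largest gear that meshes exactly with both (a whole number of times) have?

Euclid: 407 = 1·220 + 187; 220 = 1·187 + 33; 187 = 5·33 + 22; 33 = 1·22 + 11; 22 = 2·11 + 0. Last nonzero remainder: 11.

11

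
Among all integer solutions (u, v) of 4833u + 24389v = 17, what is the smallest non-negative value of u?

Reduce mod 24389: 4833u ≡ 17 (mod 24389). With g = gcd(4833, 24389) = 1 dividing 17, divide through: 4833u ≡ 17 (mod 24389).
Since gcd(4833, 24389) = 1, u ≡ 17·(4833)⁻¹ ≡ 12303 (mod 24389). Smallest non-negative: 12303.

12303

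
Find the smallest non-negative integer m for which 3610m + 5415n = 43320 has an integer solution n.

Euclid: 5415 = 1·3610 + 1805; 3610 = 2·1805 + 0 → gcd = 1805; 43320 = 1805·24.
Back-substitution yields 3610·(-1) + 5415·(1) = 1805, so one solution is m = -1·24 = -24, n = 1·24 = 24.
Solutions in m differ by 5415/1805 = 3; the one in [0, 3) is -24 mod 3 = 0.

0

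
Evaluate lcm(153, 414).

gcd first: 414 = 2·153 + 108; 153 = 1·108 + 45; 108 = 2·45 + 18; 45 = 2·18 + 9; 18 = 2·9 + 0 → gcd = 9
lcm = 153·414/gcd = 63342/9 = 7038

7038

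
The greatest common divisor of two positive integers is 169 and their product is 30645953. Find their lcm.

Since gcd(a,b)·lcm(a,b) = ab, lcm = 30645953/169 = 181337.

181337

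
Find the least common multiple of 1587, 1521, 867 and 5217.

1587 = 3 · 23²; 1521 = 3² · 13²; 867 = 3 · 17²; 5217 = 3 · 37 · 47
lcm takes max exponent of each prime: 3² · 13² · 17² · 23² · 37 · 47 = 404373149739

404373149739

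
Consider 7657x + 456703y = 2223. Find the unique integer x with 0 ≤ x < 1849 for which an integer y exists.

gcd(7657, 456703) = 247 (Euclid: 456703 = 59·7657 + 4940; 7657 = 1·4940 + 2717; 4940 = 1·2717 + 2223; 2717 = 1·2223 + 494; 2223 = 4·494 + 247; 494 = 2·247 + 0), and 247 | 2223.
Extended Euclid: 7657·(-835) + 456703·(14) = 247. Scale by 9: x₀ = -7515.
General solution x = x₀ + 1849t; reducing mod 1849 gives x = 1730 (and y = -29).

1730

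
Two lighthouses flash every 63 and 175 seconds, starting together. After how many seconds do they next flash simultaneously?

1575

63 = 3² · 7; 175 = 5² · 7
max exponents: 3² · 5² · 7 = 1575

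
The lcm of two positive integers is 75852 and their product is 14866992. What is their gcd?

196

From gcd × lcm = pq: gcd = 14866992 / 75852 = 196.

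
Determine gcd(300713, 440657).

833

300713 = 7² · 17 · 19²
440657 = 7² · 17 · 23²
Common: 7² · 17 = 833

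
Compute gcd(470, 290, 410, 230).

470 = 2 · 5 · 47; 290 = 2 · 5 · 29; 410 = 2 · 5 · 41; 230 = 2 · 5 · 23
gcd takes min exponent of each prime: 2 · 5 = 10

10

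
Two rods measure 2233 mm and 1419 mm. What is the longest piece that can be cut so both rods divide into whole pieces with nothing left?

2233 = 7 · 11 · 29
1419 = 3 · 11 · 43
Common: 11 = 11

11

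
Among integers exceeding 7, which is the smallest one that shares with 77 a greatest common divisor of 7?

Multiples of 7 above 7: 7·2, 7·3, … . Need the cofactor coprime to 77/7 = 11.
Checking s = 2, 3, … the first with gcd(s, 11) = 1 is s = 2, giving 14.

14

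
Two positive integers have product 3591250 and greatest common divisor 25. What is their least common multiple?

143650

For any two positive integers, gcd × lcm equals their product. Hence lcm = 3591250 / 25 = 143650.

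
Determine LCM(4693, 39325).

4693 = 13 · 19²; 39325 = 5² · 11² · 13
max exponents: 5² · 11² · 13 · 19² = 14196325

14196325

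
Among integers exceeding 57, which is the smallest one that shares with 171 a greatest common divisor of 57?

171 = 57·3. Any x with gcd(x, 171) = 57 is a multiple of 57, say 57s, with s coprime to 3.
Need s > 57/57, so s ≥ 2. First s ≥ 2 with gcd(s, 3) = 1 is s = 2. Thus x = 57·2 = 114.

114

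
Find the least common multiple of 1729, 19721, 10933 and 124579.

1729 = 7 · 13 · 19; 19721 = 13 · 37 · 41; 10933 = 13 · 29²; 124579 = 7 · 13 · 37²
lcm takes max exponent of each prime: 7 · 13 · 19 · 29² · 37² · 41 = 81616561481

81616561481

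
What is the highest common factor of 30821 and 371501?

Euclid: 371501 = 12·30821 + 1649; 30821 = 18·1649 + 1139; 1649 = 1·1139 + 510; 1139 = 2·510 + 119; 510 = 4·119 + 34; 119 = 3·34 + 17; 34 = 2·17 + 0. Last nonzero remainder: 17.

17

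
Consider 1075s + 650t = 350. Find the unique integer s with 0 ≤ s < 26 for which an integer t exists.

10

Euclid: 1075 = 1·650 + 425; 650 = 1·425 + 225; 425 = 1·225 + 200; 225 = 1·200 + 25; 200 = 8·25 + 0 → gcd = 25; 350 = 25·14.
Back-substitution yields 1075·(-3) + 650·(5) = 25, so one solution is s = -3·14 = -42, t = 5·14 = 70.
Solutions in s differ by 650/25 = 26; the one in [0, 26) is -42 mod 26 = 10.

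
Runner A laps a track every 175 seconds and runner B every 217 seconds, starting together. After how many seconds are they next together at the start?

gcd first: 217 = 1·175 + 42; 175 = 4·42 + 7; 42 = 6·7 + 0 → gcd = 7
lcm = 175·217/gcd = 37975/7 = 5425

5425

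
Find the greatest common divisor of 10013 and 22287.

10013 = 17 · 19 · 31
22287 = 3 · 17 · 19 · 23
Common: 17 · 19 = 323

323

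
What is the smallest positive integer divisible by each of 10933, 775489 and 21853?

lcm(10933, 775489) = 10933·775489/gcd = 8478421237/377 = 22489181
lcm(22489181, 21853) = 22489181·21853/gcd = 491456072393/13 = 37804313261

37804313261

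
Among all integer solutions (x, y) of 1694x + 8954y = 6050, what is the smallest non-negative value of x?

gcd(1694, 8954) = 242 (Euclid: 8954 = 5·1694 + 484; 1694 = 3·484 + 242; 484 = 2·242 + 0), and 242 | 6050.
Extended Euclid: 1694·(16) + 8954·(-3) = 242. Scale by 25: x₀ = 400.
General solution x = x₀ + 37t; reducing mod 37 gives x = 30 (and y = -5).

30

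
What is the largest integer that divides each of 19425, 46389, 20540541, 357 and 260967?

gcd(19425, 46389): 46389 = 2·19425 + 7539; 19425 = 2·7539 + 4347; 7539 = 1·4347 + 3192; 4347 = 1·3192 + 1155; 3192 = 2·1155 + 882; 1155 = 1·882 + 273; 882 = 3·273 + 63; 273 = 4·63 + 21; 63 = 3·21 + 0 → 21
gcd(21, 20540541): 20540541 = 978121·21 + 0 → 21
gcd(21, 357): 357 = 17·21 + 0 → 21
gcd(21, 260967): 260967 = 12427·21 + 0 → 21

21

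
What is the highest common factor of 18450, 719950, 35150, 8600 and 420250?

50

gcd(18450, 719950): 719950 = 39·18450 + 400; 18450 = 46·400 + 50; 400 = 8·50 + 0 → 50
gcd(50, 35150): 35150 = 703·50 + 0 → 50
gcd(50, 8600): 8600 = 172·50 + 0 → 50
gcd(50, 420250): 420250 = 8405·50 + 0 → 50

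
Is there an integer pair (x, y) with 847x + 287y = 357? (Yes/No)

Yes

gcd(847, 287): 847 = 2·287 + 273; 287 = 1·273 + 14; 273 = 19·14 + 7; 14 = 2·7 + 0 → 7
7 divides 357, so a solution exists.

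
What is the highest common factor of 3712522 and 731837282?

Euclid: 731837282 = 197·3712522 + 470448; 3712522 = 7·470448 + 419386; 470448 = 1·419386 + 51062; 419386 = 8·51062 + 10890; 51062 = 4·10890 + 7502; 10890 = 1·7502 + 3388; 7502 = 2·3388 + 726; 3388 = 4·726 + 484; 726 = 1·484 + 242; 484 = 2·242 + 0. Last nonzero remainder: 242.

242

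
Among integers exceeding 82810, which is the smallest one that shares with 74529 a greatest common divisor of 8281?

gcd(m, 74529) = 8281 forces 8281 | m; write m = 8281s. Then gcd(8281s, 8281·9) = 8281·gcd(s, 9), so need gcd(s, 9) = 1.
8281s > 82810 gives s ≥ 11. The least s ≥ 11 coprime to 9 is 11, so m = 8281·11 = 91091.

91091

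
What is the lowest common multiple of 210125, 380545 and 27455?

210125 = 5³ · 41²; 380545 = 5 · 11² · 17 · 37; 27455 = 5 · 17² · 19
lcm takes max exponent of each prime: 5³ · 11² · 17² · 19 · 37 · 41² = 5165546370875

5165546370875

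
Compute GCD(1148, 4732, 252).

1148 = 2² · 7 · 41; 4732 = 2² · 7 · 13²; 252 = 2² · 3² · 7
gcd takes min exponent of each prime: 2² · 7 = 28

28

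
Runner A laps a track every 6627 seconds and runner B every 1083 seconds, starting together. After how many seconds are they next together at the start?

2392347

6627 = 3 · 47²; 1083 = 3 · 19²
max exponents: 3 · 19² · 47² = 2392347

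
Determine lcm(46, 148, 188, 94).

46 = 2 · 23; 148 = 2² · 37; 188 = 2² · 47; 94 = 2 · 47
lcm takes max exponent of each prime: 2² · 23 · 37 · 47 = 159988

159988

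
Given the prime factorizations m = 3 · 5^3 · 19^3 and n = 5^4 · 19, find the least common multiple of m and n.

max exponent per prime: 3 · 5^4 · 19^3 = 12860625

12860625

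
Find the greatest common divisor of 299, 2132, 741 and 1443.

gcd(299, 2132): 2132 = 7·299 + 39; 299 = 7·39 + 26; 39 = 1·26 + 13; 26 = 2·13 + 0 → 13
gcd(13, 741): 741 = 57·13 + 0 → 13
gcd(13, 1443): 1443 = 111·13 + 0 → 13

13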